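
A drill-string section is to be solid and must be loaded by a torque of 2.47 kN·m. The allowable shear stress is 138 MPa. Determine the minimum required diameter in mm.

45.0 mm

For a solid shaft τ_max = 16T/(πd³), so d = (16T/(π τ_allow))^(1/3) = (16·2470/(π·1.38×10^8))^(1/3) = 0.04501 m.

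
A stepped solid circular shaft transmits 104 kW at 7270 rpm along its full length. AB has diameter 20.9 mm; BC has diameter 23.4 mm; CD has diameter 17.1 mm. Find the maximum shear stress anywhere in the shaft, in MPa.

ω = 2π·7270/60 = 761.3 rad/s, so T = P/ω = 104×10³ / 761.3 = 136.6 N·m.
Under the same torque, τ_max = 16T/(πd³) is largest where d is smallest — segment CD (d = 17.1 mm).
τ_max = 16·136.6/(π·(0.0171)³) = 1.391×10^8 Pa.

139 MPa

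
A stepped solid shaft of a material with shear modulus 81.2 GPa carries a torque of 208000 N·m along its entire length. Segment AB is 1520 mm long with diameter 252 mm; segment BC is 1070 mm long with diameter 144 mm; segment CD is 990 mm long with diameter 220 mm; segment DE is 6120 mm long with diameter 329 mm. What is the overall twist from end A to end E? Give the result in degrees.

J_AB = π(0.252)⁴/32 = 3.96×10^-4 m⁴; J_BC = π(0.144)⁴/32 = 4.22×10^-5 m⁴; J_CD = π(0.220)⁴/32 = 2.30×10^-4 m⁴; J_DE = π(0.329)⁴/32 = 1.15×10^-3 m⁴.
θ = (T/G)·Σ L_i/J_i = (208000/81.2×10⁹)·(1.52/3.96×10^-4 + 1.07/4.22×10^-5 + 0.990/2.30×10^-4 + 6.12/1.15×10^-3) = 0.09942 rad.

5.70°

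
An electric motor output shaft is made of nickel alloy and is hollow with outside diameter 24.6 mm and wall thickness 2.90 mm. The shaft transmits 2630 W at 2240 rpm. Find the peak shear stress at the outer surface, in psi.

844 psi

ω = 2π·2240/60 = 234.6 rad/s, so T = P/ω = 2630 / 234.6 = 11.21 N·m.
J = π(d_o⁴ − d_i⁴)/32 = π(0.0246⁴ − 0.0188⁴)/32 = 2.369×10^-8 m⁴.
τ_max = T·r/J = 11.21 × 0.0123 / 2.369×10^-8 = 5.821×10^6 Pa.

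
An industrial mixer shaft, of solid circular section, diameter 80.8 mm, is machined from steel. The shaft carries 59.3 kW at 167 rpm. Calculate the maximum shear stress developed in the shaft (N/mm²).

32.7 N/mm²

ω = 2π·167/60 = 17.49 rad/s, so T = P/ω = 59.3×10³ / 17.49 = 3391 N·m.
J = πd⁴/32 = π(0.0808)⁴/32 = 4.185×10^-6 m⁴.
τ_max = T·r/J = 3391 × 0.0404 / 4.185×10^-6 = 3.274×10^7 Pa.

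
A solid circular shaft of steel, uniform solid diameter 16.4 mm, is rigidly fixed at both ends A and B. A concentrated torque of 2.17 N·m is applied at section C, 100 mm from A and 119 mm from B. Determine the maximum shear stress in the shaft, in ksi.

With uniform GJ and both ends fixed, compatibility θ_AC = θ_CB gives T_A·a = T_B·b, together with T_A + T_B = T₀.
T_A = T₀·b/(a+b) = 2.170·119/219.0 = 1.179 N·m; T_B = 0.9909 N·m.
τ in each portion: τ_AC = 1.36×10^6 Pa, τ_CB = 1.14×10^6 Pa; maximum is in AC.
τ_max = T_AC·r/J = 1.179·0.00820/7.10×10^-9 = 1.361×10^6 Pa.

0.197 ksi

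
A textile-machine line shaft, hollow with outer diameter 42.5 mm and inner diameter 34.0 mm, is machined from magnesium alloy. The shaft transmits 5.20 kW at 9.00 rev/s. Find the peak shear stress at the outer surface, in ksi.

ω = 2π·9.00 = 56.55 rad/s, so T = P/ω = 5.20×10³ / 56.55 = 91.96 N·m.
J = π(d_o⁴ − d_i⁴)/32 = π(0.0425⁴ − 0.0340⁴)/32 = 1.891×10^-7 m⁴.
τ_max = T·r/J = 91.96 × 0.0213 / 1.891×10^-7 = 1.033×10^7 Pa.

1.50 ksi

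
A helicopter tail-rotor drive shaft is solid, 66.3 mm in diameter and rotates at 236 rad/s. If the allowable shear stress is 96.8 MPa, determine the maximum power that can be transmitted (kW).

1310 kW

J = πd⁴/32 = π(0.0663)⁴/32 = 1.897×10^-6 m⁴.
T_max = τ_allow·J/r = 9.68×10^7 × 1.897×10^-6 / 0.0331 = 5539 N·m.
ω = 236 rad/s, so P_max = T_max·ω = 1.307×10^6 W.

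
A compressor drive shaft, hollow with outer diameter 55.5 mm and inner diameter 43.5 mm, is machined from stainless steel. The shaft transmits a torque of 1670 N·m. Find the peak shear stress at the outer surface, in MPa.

J = π(d_o⁴ − d_i⁴)/32 = π(0.0555⁴ − 0.0435⁴)/32 = 5.800×10^-7 m⁴.
τ_max = T·r/J = 1670 × 0.0278 / 5.800×10^-7 = 7.991×10^7 Pa.

79.9 MPa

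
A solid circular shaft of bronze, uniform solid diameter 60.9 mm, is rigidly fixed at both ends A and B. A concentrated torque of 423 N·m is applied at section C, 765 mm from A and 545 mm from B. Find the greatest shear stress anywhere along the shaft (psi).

808 psi

With uniform GJ and both ends fixed, compatibility θ_AC = θ_CB gives T_A·a = T_B·b, together with T_A + T_B = T₀.
T_A = T₀·b/(a+b) = 423.0·545/1310 = 176.0 N·m; T_B = 247.0 N·m.
τ in each portion: τ_AC = 3.97×10^6 Pa, τ_CB = 5.57×10^6 Pa; maximum is in CB.
τ_max = T_CB·r/J = 247.0·0.0304/1.35×10^-6 = 5.570×10^6 Pa.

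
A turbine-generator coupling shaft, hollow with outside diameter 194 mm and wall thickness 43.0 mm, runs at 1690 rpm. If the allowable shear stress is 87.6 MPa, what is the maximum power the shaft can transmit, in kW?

20100 kW

J = π(d_o⁴ − d_i⁴)/32 = π(0.194⁴ − 0.108⁴)/32 = 1.257×10^-4 m⁴.
T_max = τ_allow·J/r = 8.76×10^7 × 1.257×10^-4 / 0.0970 = 113500 N·m.
ω = 2π·1690/60 = 177.0 rad/s, so P_max = T_max·ω = 2.009×10^7 W.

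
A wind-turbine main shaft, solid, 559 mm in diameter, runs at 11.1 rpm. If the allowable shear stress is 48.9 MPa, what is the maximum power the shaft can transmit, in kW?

1950 kW

J = πd⁴/32 = π(0.559)⁴/32 = 9.586×10^-3 m⁴.
T_max = τ_allow·J/r = 4.89×10^7 × 9.586×10^-3 / 0.280 = 1.677e6 N·m.
ω = 2π·11.1/60 = 1.162 rad/s, so P_max = T_max·ω = 1.950×10^6 W.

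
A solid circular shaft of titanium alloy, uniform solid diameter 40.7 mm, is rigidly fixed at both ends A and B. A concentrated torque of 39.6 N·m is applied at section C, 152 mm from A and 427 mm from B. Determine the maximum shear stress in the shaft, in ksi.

With uniform GJ and both ends fixed, compatibility θ_AC = θ_CB gives T_A·a = T_B·b, together with T_A + T_B = T₀.
T_A = T₀·b/(a+b) = 39.60·427/579.0 = 29.20 N·m; T_B = 10.40 N·m.
τ in each portion: τ_AC = 2.21×10^6 Pa, τ_CB = 7.85×10^5 Pa; maximum is in AC.
τ_max = T_AC·r/J = 29.20·0.0204/2.69×10^-7 = 2.206×10^6 Pa.

0.320 ksi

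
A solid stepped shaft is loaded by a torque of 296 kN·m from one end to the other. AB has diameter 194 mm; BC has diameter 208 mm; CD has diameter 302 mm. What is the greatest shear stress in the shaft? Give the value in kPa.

206000 kPa

Under the same torque, τ_max = 16T/(πd³) is largest where d is smallest — segment AB (d = 194 mm).
τ_max = 16·296000/(π·(0.194)³) = 2.065×10^8 Pa.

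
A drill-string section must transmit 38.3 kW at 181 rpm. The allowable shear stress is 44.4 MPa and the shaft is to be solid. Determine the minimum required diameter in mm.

ω = 2π·181/60 = 18.95 rad/s, so T = P/ω = 38.3×10³ / 18.95 = 2021 N·m.
For a solid shaft τ_max = 16T/(πd³), so d = (16T/(π τ_allow))^(1/3) = (16·2021/(π·4.44×10^7))^(1/3) = 0.06143 m.

61.4 mm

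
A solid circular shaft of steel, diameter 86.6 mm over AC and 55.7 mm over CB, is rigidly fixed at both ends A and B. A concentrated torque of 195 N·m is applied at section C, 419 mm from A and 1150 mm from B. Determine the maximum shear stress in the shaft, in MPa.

1.44 MPa

Compatibility: T_A·a/J_AC = T_B·b/J_CB with T_A + T_B = T₀.
J_AC = 5.52×10^-6 m⁴, J_CB = 9.45×10^-7 m⁴, so T_A = T₀·(J_AC/a)/((J_AC/a)+(J_CB/b)) = 183.6 N·m, T_B = 11.45 N·m.
τ in each portion: τ_AC = 1.44×10^6 Pa, τ_CB = 3.37×10^5 Pa; maximum is in AC.
τ_max = T_AC·r/J = 183.6·0.0433/5.52×10^-6 = 1.439×10^6 Pa.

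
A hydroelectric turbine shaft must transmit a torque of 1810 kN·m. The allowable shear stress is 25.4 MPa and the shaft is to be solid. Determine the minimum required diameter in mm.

713 mm

For a solid shaft τ_max = 16T/(πd³), so d = (16T/(π τ_allow))^(1/3) = (16·1.810e6/(π·2.54×10^7))^(1/3) = 0.7133 m.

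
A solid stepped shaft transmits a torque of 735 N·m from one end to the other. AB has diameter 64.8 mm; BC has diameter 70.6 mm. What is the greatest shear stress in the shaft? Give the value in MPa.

13.8 MPa

Under the same torque, τ_max = 16T/(πd³) is largest where d is smallest — segment AB (d = 64.8 mm).
τ_max = 16·735.0/(π·(0.0648)³) = 1.376×10^7 Pa.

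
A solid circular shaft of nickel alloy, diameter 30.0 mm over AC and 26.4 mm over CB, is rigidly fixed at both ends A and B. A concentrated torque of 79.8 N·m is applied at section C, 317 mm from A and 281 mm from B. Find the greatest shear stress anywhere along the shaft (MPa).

8.98 MPa

Compatibility: T_A·a/J_AC = T_B·b/J_CB with T_A + T_B = T₀.
J_AC = 7.95×10^-8 m⁴, J_CB = 4.77×10^-8 m⁴, so T_A = T₀·(J_AC/a)/((J_AC/a)+(J_CB/b)) = 47.60 N·m, T_B = 32.20 N·m.
τ in each portion: τ_AC = 8.98×10^6 Pa, τ_CB = 8.91×10^6 Pa; maximum is in AC.
τ_max = T_AC·r/J = 47.60·0.0150/7.95×10^-8 = 8.978×10^6 Pa.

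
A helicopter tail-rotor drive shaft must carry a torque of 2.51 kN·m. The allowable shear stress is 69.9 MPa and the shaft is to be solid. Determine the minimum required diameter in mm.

56.8 mm

For a solid shaft τ_max = 16T/(πd³), so d = (16T/(π τ_allow))^(1/3) = (16·2510/(π·6.99×10^7))^(1/3) = 0.05676 m.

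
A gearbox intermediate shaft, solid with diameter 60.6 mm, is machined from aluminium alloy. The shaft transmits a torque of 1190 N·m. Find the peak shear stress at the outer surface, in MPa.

J = πd⁴/32 = π(0.0606)⁴/32 = 1.324×10^-6 m⁴.
τ_max = T·r/J = 1190 × 0.0303 / 1.324×10^-6 = 2.723×10^7 Pa.

27.2 MPa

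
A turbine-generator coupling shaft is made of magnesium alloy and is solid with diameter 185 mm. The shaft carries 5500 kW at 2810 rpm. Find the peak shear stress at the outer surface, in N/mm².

15.0 N/mm²

ω = 2π·2810/60 = 294.3 rad/s, so T = P/ω = 5500×10³ / 294.3 = 18690 N·m.
J = πd⁴/32 = π(0.185)⁴/32 = 1.150×10^-4 m⁴.
τ_max = T·r/J = 18690 × 0.0925 / 1.150×10^-4 = 1.503×10^7 Pa.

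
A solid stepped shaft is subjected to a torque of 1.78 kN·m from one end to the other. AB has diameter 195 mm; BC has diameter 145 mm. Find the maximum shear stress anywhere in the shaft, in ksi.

0.431 ksi

Under the same torque, τ_max = 16T/(πd³) is largest where d is smallest — segment BC (d = 145 mm).
τ_max = 16·1780/(π·(0.145)³) = 2.974×10^6 Pa.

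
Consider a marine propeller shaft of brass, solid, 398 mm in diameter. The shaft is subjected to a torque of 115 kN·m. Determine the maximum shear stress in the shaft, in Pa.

9.29e6 Pa

J = πd⁴/32 = π(0.398)⁴/32 = 2.463×10^-3 m⁴.
τ_max = T·r/J = 115000 × 0.199 / 2.463×10^-3 = 9.290×10^6 Pa.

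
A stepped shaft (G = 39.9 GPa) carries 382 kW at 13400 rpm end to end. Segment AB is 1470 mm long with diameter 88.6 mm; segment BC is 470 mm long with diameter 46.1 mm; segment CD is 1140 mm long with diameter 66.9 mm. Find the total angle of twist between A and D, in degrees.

ω = 2π·13400/60 = 1403 rad/s, so T = P/ω = 382×10³ / 1403 = 272.2 N·m.
J_AB = π(0.0886)⁴/32 = 6.05×10^-6 m⁴; J_BC = π(0.0461)⁴/32 = 4.43×10^-7 m⁴; J_CD = π(0.0669)⁴/32 = 1.97×10^-6 m⁴.
θ = (T/G)·Σ L_i/J_i = (272.2/39.9×10⁹)·(1.47/6.05×10^-6 + 0.470/4.43×10^-7 + 1.14/1.97×10^-6) = 0.01284 rad.

0.736°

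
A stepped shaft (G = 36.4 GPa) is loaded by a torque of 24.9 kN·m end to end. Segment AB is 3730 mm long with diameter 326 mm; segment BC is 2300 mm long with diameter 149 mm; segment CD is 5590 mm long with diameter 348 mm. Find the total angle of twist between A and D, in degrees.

2.15°

J_AB = π(0.326)⁴/32 = 1.11×10^-3 m⁴; J_BC = π(0.149)⁴/32 = 4.84×10^-5 m⁴; J_CD = π(0.348)⁴/32 = 1.44×10^-3 m⁴.
θ = (T/G)·Σ L_i/J_i = (24900/36.4×10⁹)·(3.73/1.11×10^-3 + 2.30/4.84×10^-5 + 5.59/1.44×10^-3) = 0.03747 rad.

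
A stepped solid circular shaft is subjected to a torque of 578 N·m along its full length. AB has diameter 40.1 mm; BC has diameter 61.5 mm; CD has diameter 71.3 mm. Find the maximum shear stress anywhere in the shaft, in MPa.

45.7 MPa

Under the same torque, τ_max = 16T/(πd³) is largest where d is smallest — segment AB (d = 40.1 mm).
τ_max = 16·578.0/(π·(0.0401)³) = 4.565×10^7 Pa.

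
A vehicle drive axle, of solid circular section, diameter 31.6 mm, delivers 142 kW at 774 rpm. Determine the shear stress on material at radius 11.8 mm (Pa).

ω = 2π·774/60 = 81.05 rad/s, so T = P/ω = 142×10³ / 81.05 = 1752 N·m.
J = πd⁴/32 = π(0.0316)⁴/32 = 9.789×10^-8 m⁴.
Shear stress varies linearly with radius: τ = T·r/J = 1752 × 0.0118 / 9.789×10^-8 = 2.112×10^8 Pa.

2.11e8 Pa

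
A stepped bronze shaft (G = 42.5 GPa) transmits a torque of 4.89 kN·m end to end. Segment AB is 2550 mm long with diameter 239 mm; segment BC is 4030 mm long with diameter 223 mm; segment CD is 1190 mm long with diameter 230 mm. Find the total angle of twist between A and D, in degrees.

J_AB = π(0.239)⁴/32 = 3.20×10^-4 m⁴; J_BC = π(0.223)⁴/32 = 2.43×10^-4 m⁴; J_CD = π(0.230)⁴/32 = 2.75×10^-4 m⁴.
θ = (T/G)·Σ L_i/J_i = (4890/42.5×10⁹)·(2.55/3.20×10^-4 + 4.03/2.43×10^-4 + 1.19/2.75×10^-4) = 3.324×10^-3 rad.

0.190°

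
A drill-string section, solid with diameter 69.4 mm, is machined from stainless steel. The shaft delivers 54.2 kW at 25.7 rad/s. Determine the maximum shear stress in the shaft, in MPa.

ω = 25.7 rad/s, so T = P/ω = 54.2×10³ / 25.70 = 2109 N·m.
J = πd⁴/32 = π(0.0694)⁴/32 = 2.277×10^-6 m⁴.
τ_max = T·r/J = 2109 × 0.0347 / 2.277×10^-6 = 3.213×10^7 Pa.

32.1 MPa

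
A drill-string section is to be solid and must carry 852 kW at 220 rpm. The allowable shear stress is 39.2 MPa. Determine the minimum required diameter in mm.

ω = 2π·220/60 = 23.04 rad/s, so T = P/ω = 852×10³ / 23.04 = 36980 N·m.
For a solid shaft τ_max = 16T/(πd³), so d = (16T/(π τ_allow))^(1/3) = (16·36980/(π·3.92×10^7))^(1/3) = 0.1687 m.

169 mm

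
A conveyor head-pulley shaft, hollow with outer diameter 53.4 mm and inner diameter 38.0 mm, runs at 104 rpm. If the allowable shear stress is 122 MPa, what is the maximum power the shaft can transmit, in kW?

J = π(d_o⁴ − d_i⁴)/32 = π(0.0534⁴ − 0.0380⁴)/32 = 5.936×10^-7 m⁴.
T_max = τ_allow·J/r = 1.22×10^8 × 5.936×10^-7 / 0.0267 = 2712 N·m.
ω = 2π·104/60 = 10.89 rad/s, so P_max = T_max·ω = 2.954×10^4 W.

29.5 kW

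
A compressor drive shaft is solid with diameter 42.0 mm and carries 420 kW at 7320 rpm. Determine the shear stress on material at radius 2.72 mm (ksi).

0.708 ksi

ω = 2π·7320/60 = 766.5 rad/s, so T = P/ω = 420×10³ / 766.5 = 547.9 N·m.
J = πd⁴/32 = π(0.0420)⁴/32 = 3.055×10^-7 m⁴.
Shear stress varies linearly with radius: τ = T·r/J = 547.9 × 0.00272 / 3.055×10^-7 = 4.878×10^6 Pa.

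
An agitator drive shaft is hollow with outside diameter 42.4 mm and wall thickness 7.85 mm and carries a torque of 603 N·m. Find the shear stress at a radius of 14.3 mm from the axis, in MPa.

J = π(d_o⁴ − d_i⁴)/32 = π(0.0424⁴ − 0.0267⁴)/32 = 2.674×10^-7 m⁴.
Shear stress varies linearly with radius: τ = T·r/J = 603.0 × 0.0143 / 2.674×10^-7 = 3.225×10^7 Pa.

32.2 MPa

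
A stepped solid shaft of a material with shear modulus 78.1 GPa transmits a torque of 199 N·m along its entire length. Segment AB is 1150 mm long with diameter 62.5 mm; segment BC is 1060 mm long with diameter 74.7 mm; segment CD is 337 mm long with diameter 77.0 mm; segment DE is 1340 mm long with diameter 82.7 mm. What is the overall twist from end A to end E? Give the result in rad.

0.00383 rad

J_AB = π(0.0625)⁴/32 = 1.50×10^-6 m⁴; J_BC = π(0.0747)⁴/32 = 3.06×10^-6 m⁴; J_CD = π(0.0770)⁴/32 = 3.45×10^-6 m⁴; J_DE = π(0.0827)⁴/32 = 4.59×10^-6 m⁴.
θ = (T/G)·Σ L_i/J_i = (199.0/78.1×10⁹)·(1.15/1.50×10^-6 + 1.06/3.06×10^-6 + 0.337/3.45×10^-6 + 1.34/4.59×10^-6) = 3.832×10^-3 rad.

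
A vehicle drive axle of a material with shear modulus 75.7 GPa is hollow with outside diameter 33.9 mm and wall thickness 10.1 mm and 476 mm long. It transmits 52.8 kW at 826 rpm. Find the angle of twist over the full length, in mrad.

30.4 mrad

ω = 2π·826/60 = 86.50 rad/s, so T = P/ω = 52.8×10³ / 86.50 = 610.4 N·m.
J = π(d_o⁴ − d_i⁴)/32 = π(0.0339⁴ − 0.0137⁴)/32 = 1.262×10^-7 m⁴.
θ = T·L/(G·J) = 610.4 × 0.476 / (75.7×10⁹ × 1.262×10^-7) = 0.03041 rad.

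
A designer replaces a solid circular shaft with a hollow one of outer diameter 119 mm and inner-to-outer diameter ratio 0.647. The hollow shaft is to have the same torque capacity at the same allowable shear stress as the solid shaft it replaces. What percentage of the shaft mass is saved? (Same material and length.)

Equal τ_max and T ⇒ the solid shaft needs d_s³ = d_o³(1−k⁴), so d_s = 119·(1−0.647⁴)^(1/3) = 111.6 mm.
Area ratio A_h/A_s = d_o²(1−k²)/d_s² = (1−k²)/(1−k⁴)^(2/3) = 0.6611.
Mass saving = 1 − 0.6611 = 33.9 %.

33.9 %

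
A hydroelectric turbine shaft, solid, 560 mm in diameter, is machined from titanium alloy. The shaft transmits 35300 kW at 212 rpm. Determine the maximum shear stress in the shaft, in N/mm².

46.1 N/mm²

ω = 2π·212/60 = 22.20 rad/s, so T = P/ω = 35300×10³ / 22.20 = 1.590e6 N·m.
J = πd⁴/32 = π(0.560)⁴/32 = 9.655×10^-3 m⁴.
τ_max = T·r/J = 1.590e6 × 0.280 / 9.655×10^-3 = 4.611×10^7 Pa.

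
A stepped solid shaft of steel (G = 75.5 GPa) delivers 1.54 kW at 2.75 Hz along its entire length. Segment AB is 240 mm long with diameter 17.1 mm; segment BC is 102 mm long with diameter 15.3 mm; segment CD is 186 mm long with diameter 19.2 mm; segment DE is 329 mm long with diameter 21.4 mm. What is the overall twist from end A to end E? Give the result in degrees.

5.24°

ω = 2π·2.75 = 17.28 rad/s, so T = P/ω = 1.54×10³ / 17.28 = 89.13 N·m.
J_AB = π(0.0171)⁴/32 = 8.39×10^-9 m⁴; J_BC = π(0.0153)⁴/32 = 5.38×10^-9 m⁴; J_CD = π(0.0192)⁴/32 = 1.33×10^-8 m⁴; J_DE = π(0.0214)⁴/32 = 2.06×10^-8 m⁴.
θ = (T/G)·Σ L_i/J_i = (89.13/75.5×10⁹)·(0.240/8.39×10^-9 + 0.102/5.38×10^-9 + 0.186/1.33×10^-8 + 0.329/2.06×10^-8) = 0.09145 rad.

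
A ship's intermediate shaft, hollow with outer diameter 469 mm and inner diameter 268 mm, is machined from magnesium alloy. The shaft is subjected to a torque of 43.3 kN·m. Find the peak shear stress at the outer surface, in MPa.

J = π(d_o⁴ − d_i⁴)/32 = π(0.469⁴ − 0.268⁴)/32 = 4.244×10^-3 m⁴.
τ_max = T·r/J = 43300 × 0.234 / 4.244×10^-3 = 2.393×10^6 Pa.

2.39 MPa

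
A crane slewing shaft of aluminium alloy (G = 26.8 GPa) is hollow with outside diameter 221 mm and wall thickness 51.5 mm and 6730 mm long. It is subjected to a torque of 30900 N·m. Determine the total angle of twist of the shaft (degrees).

J = π(d_o⁴ − d_i⁴)/32 = π(0.221⁴ − 0.118⁴)/32 = 2.152×10^-4 m⁴.
θ = T·L/(G·J) = 30900 × 6.73 / (26.8×10⁹ × 2.152×10^-4) = 0.03606 rad.

2.07°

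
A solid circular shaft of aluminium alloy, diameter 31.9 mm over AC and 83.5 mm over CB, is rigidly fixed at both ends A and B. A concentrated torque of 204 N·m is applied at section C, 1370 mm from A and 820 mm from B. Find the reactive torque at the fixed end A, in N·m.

2.57 N·m

Compatibility: T_A·a/J_AC = T_B·b/J_CB with T_A + T_B = T₀.
J_AC = 1.02×10^-7 m⁴, J_CB = 4.77×10^-6 m⁴, so T_A = T₀·(J_AC/a)/((J_AC/a)+(J_CB/b)) = 2.568 N·m, T_B = 201.4 N·m.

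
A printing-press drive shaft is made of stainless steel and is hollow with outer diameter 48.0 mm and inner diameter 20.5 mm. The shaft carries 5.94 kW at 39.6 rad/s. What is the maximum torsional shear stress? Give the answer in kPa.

7150 kPa

ω = 39.6 rad/s, so T = P/ω = 5.94×10³ / 39.60 = 150.0 N·m.
J = π(d_o⁴ − d_i⁴)/32 = π(0.0480⁴ − 0.0205⁴)/32 = 5.038×10^-7 m⁴.
τ_max = T·r/J = 150.0 × 0.0240 / 5.038×10^-7 = 7.145×10^6 Pa.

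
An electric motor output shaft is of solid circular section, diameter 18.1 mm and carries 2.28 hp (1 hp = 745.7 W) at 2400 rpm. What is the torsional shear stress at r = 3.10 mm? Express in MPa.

ω = 2π·2400/60 = 251.3 rad/s, so T = P/ω = 2.28×745.7 / 251.3 = 6.765 N·m.
J = πd⁴/32 = π(0.0181)⁴/32 = 1.054×10^-8 m⁴.
Shear stress varies linearly with radius: τ = T·r/J = 6.765 × 0.00310 / 1.054×10^-8 = 1.990×10^6 Pa.

1.99 MPa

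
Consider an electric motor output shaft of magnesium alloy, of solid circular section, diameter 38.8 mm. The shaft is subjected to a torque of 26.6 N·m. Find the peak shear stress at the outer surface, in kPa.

J = πd⁴/32 = π(0.0388)⁴/32 = 2.225×10^-7 m⁴.
τ_max = T·r/J = 26.60 × 0.0194 / 2.225×10^-7 = 2.319×10^6 Pa.

2320 kPa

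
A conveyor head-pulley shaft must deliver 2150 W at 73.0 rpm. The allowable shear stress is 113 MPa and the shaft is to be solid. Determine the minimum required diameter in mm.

23.3 mm

ω = 2π·73.0/60 = 7.645 rad/s, so T = P/ω = 2150 / 7.645 = 281.2 N·m.
For a solid shaft τ_max = 16T/(πd³), so d = (16T/(π τ_allow))^(1/3) = (16·281.2/(π·1.13×10^8))^(1/3) = 0.02332 m.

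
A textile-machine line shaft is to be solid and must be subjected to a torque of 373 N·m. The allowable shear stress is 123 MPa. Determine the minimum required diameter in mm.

24.9 mm

For a solid shaft τ_max = 16T/(πd³), so d = (16T/(π τ_allow))^(1/3) = (16·373.0/(π·1.23×10^8))^(1/3) = 0.02490 m.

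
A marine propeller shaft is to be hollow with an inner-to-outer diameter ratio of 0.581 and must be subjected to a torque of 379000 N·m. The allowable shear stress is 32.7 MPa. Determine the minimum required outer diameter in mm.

405 mm

For a hollow shaft with d_i/d_o = 0.581: τ_max = 16T/(π d_o³ (1−k⁴)), so d_o = [16T/(π τ_allow (1−k⁴))]^(1/3) = [16·379000/(π·3.27×10^7·0.8861)]^(1/3) = 0.4054 m.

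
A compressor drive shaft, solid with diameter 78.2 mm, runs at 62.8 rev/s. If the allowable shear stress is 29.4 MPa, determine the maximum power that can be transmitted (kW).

J = πd⁴/32 = π(0.0782)⁴/32 = 3.671×10^-6 m⁴.
T_max = τ_allow·J/r = 2.94×10^7 × 3.671×10^-6 / 0.0391 = 2761 N·m.
ω = 2π·62.8 = 394.6 rad/s, so P_max = T_max·ω = 1.089×10^6 W.

1090 kW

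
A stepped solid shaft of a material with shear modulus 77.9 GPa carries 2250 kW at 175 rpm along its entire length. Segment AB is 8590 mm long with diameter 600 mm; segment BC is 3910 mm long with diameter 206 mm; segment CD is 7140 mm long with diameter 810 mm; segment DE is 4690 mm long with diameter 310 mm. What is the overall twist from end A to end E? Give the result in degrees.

ω = 2π·175/60 = 18.33 rad/s, so T = P/ω = 2250×10³ / 18.33 = 122800 N·m.
J_AB = π(0.600)⁴/32 = 0.0127 m⁴; J_BC = π(0.206)⁴/32 = 1.77×10^-4 m⁴; J_CD = π(0.810)⁴/32 = 0.0423 m⁴; J_DE = π(0.310)⁴/32 = 9.07×10^-4 m⁴.
θ = (T/G)·Σ L_i/J_i = (122800/77.9×10⁹)·(8.59/0.0127 + 3.91/1.77×10^-4 + 7.14/0.0423 + 4.69/9.07×10^-4) = 0.04434 rad.

2.54°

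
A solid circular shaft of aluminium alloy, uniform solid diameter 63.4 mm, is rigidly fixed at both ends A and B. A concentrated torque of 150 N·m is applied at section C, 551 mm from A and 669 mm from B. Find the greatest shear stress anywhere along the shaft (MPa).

1.64 MPa

With uniform GJ and both ends fixed, compatibility θ_AC = θ_CB gives T_A·a = T_B·b, together with T_A + T_B = T₀.
T_A = T₀·b/(a+b) = 150.0·669/1220 = 82.25 N·m; T_B = 67.75 N·m.
τ in each portion: τ_AC = 1.64×10^6 Pa, τ_CB = 1.35×10^6 Pa; maximum is in AC.
τ_max = T_AC·r/J = 82.25·0.0317/1.59×10^-6 = 1.644×10^6 Pa.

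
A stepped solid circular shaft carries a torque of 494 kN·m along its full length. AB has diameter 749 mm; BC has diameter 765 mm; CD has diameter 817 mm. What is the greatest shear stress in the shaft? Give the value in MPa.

5.99 MPa

Under the same torque, τ_max = 16T/(πd³) is largest where d is smallest — segment AB (d = 749 mm).
τ_max = 16·494000/(π·(0.749)³) = 5.988×10^6 Pa.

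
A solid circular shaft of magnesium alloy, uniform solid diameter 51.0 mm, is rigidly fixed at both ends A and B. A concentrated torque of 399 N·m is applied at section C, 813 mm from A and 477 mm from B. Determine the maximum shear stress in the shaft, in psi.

With uniform GJ and both ends fixed, compatibility θ_AC = θ_CB gives T_A·a = T_B·b, together with T_A + T_B = T₀.
T_A = T₀·b/(a+b) = 399.0·477/1290 = 147.5 N·m; T_B = 251.5 N·m.
τ in each portion: τ_AC = 5.66×10^6 Pa, τ_CB = 9.65×10^6 Pa; maximum is in CB.
τ_max = T_CB·r/J = 251.5·0.0255/6.64×10^-7 = 9.655×10^6 Pa.

1400 psi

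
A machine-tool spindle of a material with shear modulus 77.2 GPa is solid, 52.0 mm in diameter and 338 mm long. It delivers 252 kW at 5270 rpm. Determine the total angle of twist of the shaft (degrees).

0.160°

ω = 2π·5270/60 = 551.9 rad/s, so T = P/ω = 252×10³ / 551.9 = 456.6 N·m.
J = πd⁴/32 = π(0.0520)⁴/32 = 7.178×10^-7 m⁴.
θ = T·L/(G·J) = 456.6 × 0.338 / (77.2×10⁹ × 7.178×10^-7) = 2.785×10^-3 rad.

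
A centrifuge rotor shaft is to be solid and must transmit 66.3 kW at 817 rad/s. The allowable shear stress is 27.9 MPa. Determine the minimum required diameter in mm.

ω = 817 rad/s, so T = P/ω = 66.3×10³ / 817.0 = 81.15 N·m.
For a solid shaft τ_max = 16T/(πd³), so d = (16T/(π τ_allow))^(1/3) = (16·81.15/(π·2.79×10^7))^(1/3) = 0.02456 m.

24.6 mm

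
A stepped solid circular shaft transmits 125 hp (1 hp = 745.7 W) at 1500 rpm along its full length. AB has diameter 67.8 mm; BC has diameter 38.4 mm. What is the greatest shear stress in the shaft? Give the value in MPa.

ω = 2π·1500/60 = 157.1 rad/s, so T = P/ω = 125×745.7 / 157.1 = 593.4 N·m.
Under the same torque, τ_max = 16T/(πd³) is largest where d is smallest — segment BC (d = 38.4 mm).
τ_max = 16·593.4/(π·(0.0384)³) = 5.337×10^7 Pa.

53.4 MPa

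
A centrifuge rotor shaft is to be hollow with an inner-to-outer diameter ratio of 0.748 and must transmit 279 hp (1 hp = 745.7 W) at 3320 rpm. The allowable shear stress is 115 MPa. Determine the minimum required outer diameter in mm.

33.8 mm

ω = 2π·3320/60 = 347.7 rad/s, so T = P/ω = 279×745.7 / 347.7 = 598.4 N·m.
For a hollow shaft with d_i/d_o = 0.748: τ_max = 16T/(π d_o³ (1−k⁴)), so d_o = [16T/(π τ_allow (1−k⁴))]^(1/3) = [16·598.4/(π·1.15×10^8·0.6870)]^(1/3) = 0.03379 m.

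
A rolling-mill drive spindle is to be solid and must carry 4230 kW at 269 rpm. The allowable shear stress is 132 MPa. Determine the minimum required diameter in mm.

180 mm

ω = 2π·269/60 = 28.17 rad/s, so T = P/ω = 4230×10³ / 28.17 = 150200 N·m.
For a solid shaft τ_max = 16T/(πd³), so d = (16T/(π τ_allow))^(1/3) = (16·150200/(π·1.32×10^8))^(1/3) = 0.1796 m.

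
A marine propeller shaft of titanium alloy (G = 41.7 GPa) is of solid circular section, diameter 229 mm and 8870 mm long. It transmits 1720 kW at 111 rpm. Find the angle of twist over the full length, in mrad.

117 mrad

ω = 2π·111/60 = 11.62 rad/s, so T = P/ω = 1720×10³ / 11.62 = 148000 N·m.
J = πd⁴/32 = π(0.229)⁴/32 = 2.700×10^-4 m⁴.
θ = T·L/(G·J) = 148000 × 8.87 / (41.7×10⁹ × 2.700×10^-4) = 0.1166 rad.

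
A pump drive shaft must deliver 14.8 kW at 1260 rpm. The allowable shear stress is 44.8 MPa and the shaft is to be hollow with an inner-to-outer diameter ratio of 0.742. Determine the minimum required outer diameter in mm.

26.4 mm

ω = 2π·1260/60 = 131.9 rad/s, so T = P/ω = 14.8×10³ / 131.9 = 112.2 N·m.
For a hollow shaft with d_i/d_o = 0.742: τ_max = 16T/(π d_o³ (1−k⁴)), so d_o = [16T/(π τ_allow (1−k⁴))]^(1/3) = [16·112.2/(π·4.48×10^7·0.6969)]^(1/3) = 0.02635 m.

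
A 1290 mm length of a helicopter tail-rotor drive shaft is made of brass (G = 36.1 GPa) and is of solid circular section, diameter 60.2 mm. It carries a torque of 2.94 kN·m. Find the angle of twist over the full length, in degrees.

J = πd⁴/32 = π(0.0602)⁴/32 = 1.289×10^-6 m⁴.
θ = T·L/(G·J) = 2940 × 1.29 / (36.1×10⁹ × 1.289×10^-6) = 0.08148 rad.

4.67°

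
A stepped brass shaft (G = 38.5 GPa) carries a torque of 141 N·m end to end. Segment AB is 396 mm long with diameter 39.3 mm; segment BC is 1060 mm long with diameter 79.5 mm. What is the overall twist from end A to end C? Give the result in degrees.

J_AB = π(0.0393)⁴/32 = 2.34×10^-7 m⁴; J_BC = π(0.0795)⁴/32 = 3.92×10^-6 m⁴.
θ = (T/G)·Σ L_i/J_i = (141.0/38.5×10⁹)·(0.396/2.34×10^-7 + 1.06/3.92×10^-6) = 7.183×10^-3 rad.

0.412°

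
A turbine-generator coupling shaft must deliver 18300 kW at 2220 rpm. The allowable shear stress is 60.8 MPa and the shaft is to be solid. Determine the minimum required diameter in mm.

ω = 2π·2220/60 = 232.5 rad/s, so T = P/ω = 18300×10³ / 232.5 = 78720 N·m.
For a solid shaft τ_max = 16T/(πd³), so d = (16T/(π τ_allow))^(1/3) = (16·78720/(π·6.08×10^7))^(1/3) = 0.1875 m.

188 mm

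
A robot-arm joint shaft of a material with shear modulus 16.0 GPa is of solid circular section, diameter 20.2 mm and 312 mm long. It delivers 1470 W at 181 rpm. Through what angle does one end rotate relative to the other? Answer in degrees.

5.30°

ω = 2π·181/60 = 18.95 rad/s, so T = P/ω = 1470 / 18.95 = 77.56 N·m.
J = πd⁴/32 = π(0.0202)⁴/32 = 1.635×10^-8 m⁴.
θ = T·L/(G·J) = 77.56 × 0.312 / (16.0×10⁹ × 1.635×10^-8) = 0.09252 rad.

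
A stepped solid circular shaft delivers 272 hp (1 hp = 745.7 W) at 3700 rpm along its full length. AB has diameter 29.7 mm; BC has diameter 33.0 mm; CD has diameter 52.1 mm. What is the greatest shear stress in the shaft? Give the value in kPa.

ω = 2π·3700/60 = 387.5 rad/s, so T = P/ω = 272×745.7 / 387.5 = 523.5 N·m.
Under the same torque, τ_max = 16T/(πd³) is largest where d is smallest — segment AB (d = 29.7 mm).
τ_max = 16·523.5/(π·(0.0297)³) = 1.018×10^8 Pa.

102000 kPa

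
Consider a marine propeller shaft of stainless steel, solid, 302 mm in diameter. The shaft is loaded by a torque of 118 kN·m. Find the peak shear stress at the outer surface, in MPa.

21.8 MPa

J = πd⁴/32 = π(0.302)⁴/32 = 8.166×10^-4 m⁴.
τ_max = T·r/J = 118000 × 0.151 / 8.166×10^-4 = 2.182×10^7 Pa.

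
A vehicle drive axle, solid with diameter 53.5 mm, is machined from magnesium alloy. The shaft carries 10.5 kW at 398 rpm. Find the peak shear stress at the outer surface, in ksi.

ω = 2π·398/60 = 41.68 rad/s, so T = P/ω = 10.5×10³ / 41.68 = 251.9 N·m.
J = πd⁴/32 = π(0.0535)⁴/32 = 8.043×10^-7 m⁴.
τ_max = T·r/J = 251.9 × 0.0267 / 8.043×10^-7 = 8.379×10^6 Pa.

1.22 ksi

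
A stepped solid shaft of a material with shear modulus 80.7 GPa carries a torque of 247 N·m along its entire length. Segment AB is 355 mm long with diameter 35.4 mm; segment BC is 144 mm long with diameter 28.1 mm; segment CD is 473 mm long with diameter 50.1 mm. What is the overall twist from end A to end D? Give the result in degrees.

J_AB = π(0.0354)⁴/32 = 1.54×10^-7 m⁴; J_BC = π(0.0281)⁴/32 = 6.12×10^-8 m⁴; J_CD = π(0.0501)⁴/32 = 6.19×10^-7 m⁴.
θ = (T/G)·Σ L_i/J_i = (247.0/80.7×10⁹)·(0.355/1.54×10^-7 + 0.144/6.12×10^-8 + 0.473/6.19×10^-7) = 0.01659 rad.

0.950°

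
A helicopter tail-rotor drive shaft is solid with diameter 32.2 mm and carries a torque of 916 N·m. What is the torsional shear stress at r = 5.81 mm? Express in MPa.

J = πd⁴/32 = π(0.0322)⁴/32 = 1.055×10^-7 m⁴.
Shear stress varies linearly with radius: τ = T·r/J = 916.0 × 0.00581 / 1.055×10^-7 = 5.043×10^7 Pa.

50.4 MPa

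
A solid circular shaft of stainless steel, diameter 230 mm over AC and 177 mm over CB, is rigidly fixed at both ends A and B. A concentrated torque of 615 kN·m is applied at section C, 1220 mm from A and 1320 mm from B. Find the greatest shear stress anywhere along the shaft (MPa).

Compatibility: T_A·a/J_AC = T_B·b/J_CB with T_A + T_B = T₀.
J_AC = 2.75×10^-4 m⁴, J_CB = 9.64×10^-5 m⁴, so T_A = T₀·(J_AC/a)/((J_AC/a)+(J_CB/b)) = 464400 N·m, T_B = 150600 N·m.
τ in each portion: τ_AC = 1.94×10^8 Pa, τ_CB = 1.38×10^8 Pa; maximum is in AC.
τ_max = T_AC·r/J = 464400·0.115/2.75×10^-4 = 1.944×10^8 Pa.

194 MPa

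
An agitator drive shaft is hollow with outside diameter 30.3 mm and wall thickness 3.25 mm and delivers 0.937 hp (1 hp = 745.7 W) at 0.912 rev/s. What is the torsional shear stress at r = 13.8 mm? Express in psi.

4760 psi

ω = 2π·0.912 = 5.730 rad/s, so T = P/ω = 0.937×745.7 / 5.730 = 121.9 N·m.
J = π(d_o⁴ − d_i⁴)/32 = π(0.0303⁴ − 0.0238⁴)/32 = 5.125×10^-8 m⁴.
Shear stress varies linearly with radius: τ = T·r/J = 121.9 × 0.0138 / 5.125×10^-8 = 3.283×10^7 Pa.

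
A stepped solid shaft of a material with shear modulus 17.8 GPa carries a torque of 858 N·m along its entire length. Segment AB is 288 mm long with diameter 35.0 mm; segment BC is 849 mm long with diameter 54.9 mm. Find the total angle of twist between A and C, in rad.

J_AB = π(0.0350)⁴/32 = 1.47×10^-7 m⁴; J_BC = π(0.0549)⁴/32 = 8.92×10^-7 m⁴.
θ = (T/G)·Σ L_i/J_i = (858.0/17.8×10⁹)·(0.288/1.47×10^-7 + 0.849/8.92×10^-7) = 0.1401 rad.

0.140 rad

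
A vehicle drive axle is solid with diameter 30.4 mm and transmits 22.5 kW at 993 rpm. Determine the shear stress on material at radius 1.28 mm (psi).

479 psi

ω = 2π·993/60 = 104.0 rad/s, so T = P/ω = 22.5×10³ / 104.0 = 216.4 N·m.
J = πd⁴/32 = π(0.0304)⁴/32 = 8.385×10^-8 m⁴.
Shear stress varies linearly with radius: τ = T·r/J = 216.4 × 0.00128 / 8.385×10^-8 = 3.303×10^6 Pa.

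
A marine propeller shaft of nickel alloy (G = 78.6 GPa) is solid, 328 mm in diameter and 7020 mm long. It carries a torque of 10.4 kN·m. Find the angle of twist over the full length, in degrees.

0.0468°

J = πd⁴/32 = π(0.328)⁴/32 = 1.136×10^-3 m⁴.
θ = T·L/(G·J) = 10400 × 7.02 / (78.6×10⁹ × 1.136×10^-3) = 8.174×10^-4 rad.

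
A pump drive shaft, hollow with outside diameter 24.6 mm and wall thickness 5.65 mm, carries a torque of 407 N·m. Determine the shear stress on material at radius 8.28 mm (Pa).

J = π(d_o⁴ − d_i⁴)/32 = π(0.0246⁴ − 0.0133⁴)/32 = 3.288×10^-8 m⁴.
Shear stress varies linearly with radius: τ = T·r/J = 407.0 × 0.00828 / 3.288×10^-8 = 1.025×10^8 Pa.

1.02e8 Pa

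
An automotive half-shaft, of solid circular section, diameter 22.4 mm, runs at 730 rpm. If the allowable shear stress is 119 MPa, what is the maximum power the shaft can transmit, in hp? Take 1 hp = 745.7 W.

J = πd⁴/32 = π(0.0224)⁴/32 = 2.472×10^-8 m⁴.
T_max = τ_allow·J/r = 1.19×10^8 × 2.472×10^-8 / 0.0112 = 262.6 N·m.
ω = 2π·730/60 = 76.45 rad/s, so P_max = T_max·ω = 2.008×10^4 W.

26.9 hp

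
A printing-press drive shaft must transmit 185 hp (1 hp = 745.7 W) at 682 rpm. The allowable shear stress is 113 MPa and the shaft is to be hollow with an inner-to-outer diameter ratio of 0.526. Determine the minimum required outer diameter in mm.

45.5 mm

ω = 2π·682/60 = 71.42 rad/s, so T = P/ω = 185×745.7 / 71.42 = 1932 N·m.
For a hollow shaft with d_i/d_o = 0.526: τ_max = 16T/(π d_o³ (1−k⁴)), so d_o = [16T/(π τ_allow (1−k⁴))]^(1/3) = [16·1932/(π·1.13×10^8·0.9235)]^(1/3) = 0.04551 m.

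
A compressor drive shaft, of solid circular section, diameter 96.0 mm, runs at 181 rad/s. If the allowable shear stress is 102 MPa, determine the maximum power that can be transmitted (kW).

J = πd⁴/32 = π(0.0960)⁴/32 = 8.338×10^-6 m⁴.
T_max = τ_allow·J/r = 1.02×10^8 × 8.338×10^-6 / 0.0480 = 17720 N·m.
ω = 181 rad/s, so P_max = T_max·ω = 3.207×10^6 W.

3210 kW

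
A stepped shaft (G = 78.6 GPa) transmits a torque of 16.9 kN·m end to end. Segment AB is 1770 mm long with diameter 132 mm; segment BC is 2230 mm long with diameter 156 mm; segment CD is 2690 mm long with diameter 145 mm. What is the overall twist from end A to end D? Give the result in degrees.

J_AB = π(0.132)⁴/32 = 2.98×10^-5 m⁴; J_BC = π(0.156)⁴/32 = 5.81×10^-5 m⁴; J_CD = π(0.145)⁴/32 = 4.34×10^-5 m⁴.
θ = (T/G)·Σ L_i/J_i = (16900/78.6×10⁹)·(1.77/2.98×10^-5 + 2.23/5.81×10^-5 + 2.69/4.34×10^-5) = 0.03434 rad.

1.97°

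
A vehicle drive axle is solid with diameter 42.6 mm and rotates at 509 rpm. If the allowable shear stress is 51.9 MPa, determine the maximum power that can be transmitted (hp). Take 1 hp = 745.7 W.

J = πd⁴/32 = π(0.0426)⁴/32 = 3.233×10^-7 m⁴.
T_max = τ_allow·J/r = 5.19×10^7 × 3.233×10^-7 / 0.0213 = 787.8 N·m.
ω = 2π·509/60 = 53.30 rad/s, so P_max = T_max·ω = 4.199×10^4 W.

56.3 hp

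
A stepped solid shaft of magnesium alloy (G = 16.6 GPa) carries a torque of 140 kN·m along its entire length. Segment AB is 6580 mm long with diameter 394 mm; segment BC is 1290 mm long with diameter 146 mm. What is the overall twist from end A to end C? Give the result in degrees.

15.3°

J_AB = π(0.394)⁴/32 = 2.37×10^-3 m⁴; J_BC = π(0.146)⁴/32 = 4.46×10^-5 m⁴.
θ = (T/G)·Σ L_i/J_i = (140000/16.6×10⁹)·(6.58/2.37×10^-3 + 1.29/4.46×10^-5) = 0.2673 rad.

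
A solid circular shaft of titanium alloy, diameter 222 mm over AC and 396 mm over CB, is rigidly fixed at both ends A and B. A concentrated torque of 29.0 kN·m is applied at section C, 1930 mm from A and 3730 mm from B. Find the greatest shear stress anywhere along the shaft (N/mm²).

Compatibility: T_A·a/J_AC = T_B·b/J_CB with T_A + T_B = T₀.
J_AC = 2.38×10^-4 m⁴, J_CB = 2.41×10^-3 m⁴, so T_A = T₀·(J_AC/a)/((J_AC/a)+(J_CB/b)) = 4648 N·m, T_B = 24350 N·m.
τ in each portion: τ_AC = 2.16×10^6 Pa, τ_CB = 2.00×10^6 Pa; maximum is in AC.
τ_max = T_AC·r/J = 4648·0.111/2.38×10^-4 = 2.164×10^6 Pa.

2.16 N/mm²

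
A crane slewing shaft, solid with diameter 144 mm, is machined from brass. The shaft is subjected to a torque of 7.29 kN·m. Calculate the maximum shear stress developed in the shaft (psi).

1800 psi

J = πd⁴/32 = π(0.144)⁴/32 = 4.221×10^-5 m⁴.
τ_max = T·r/J = 7290 × 0.0720 / 4.221×10^-5 = 1.243×10^7 Pa.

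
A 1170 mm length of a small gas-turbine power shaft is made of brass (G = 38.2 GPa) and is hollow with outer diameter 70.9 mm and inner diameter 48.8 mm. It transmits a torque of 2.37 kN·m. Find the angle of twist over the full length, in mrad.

J = π(d_o⁴ − d_i⁴)/32 = π(0.0709⁴ − 0.0488⁴)/32 = 1.924×10^-6 m⁴.
θ = T·L/(G·J) = 2370 × 1.17 / (38.2×10⁹ × 1.924×10^-6) = 0.03773 rad.

37.7 mrad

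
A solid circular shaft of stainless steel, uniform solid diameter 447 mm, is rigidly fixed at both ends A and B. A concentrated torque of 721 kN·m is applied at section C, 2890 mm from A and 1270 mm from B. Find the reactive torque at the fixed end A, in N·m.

220000 N·m

With uniform GJ and both ends fixed, compatibility θ_AC = θ_CB gives T_A·a = T_B·b, together with T_A + T_B = T₀.
T_A = T₀·b/(a+b) = 721000·1270/4160 = 220100 N·m; T_B = 500900 N·m.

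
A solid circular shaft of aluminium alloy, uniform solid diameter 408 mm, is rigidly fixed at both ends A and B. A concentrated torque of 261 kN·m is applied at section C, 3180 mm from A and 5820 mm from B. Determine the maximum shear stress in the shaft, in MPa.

With uniform GJ and both ends fixed, compatibility θ_AC = θ_CB gives T_A·a = T_B·b, together with T_A + T_B = T₀.
T_A = T₀·b/(a+b) = 261000·5820/9000 = 168800 N·m; T_B = 92220 N·m.
τ in each portion: τ_AC = 1.27×10^7 Pa, τ_CB = 6.92×10^6 Pa; maximum is in AC.
τ_max = T_AC·r/J = 168800·0.204/2.72×10^-3 = 1.266×10^7 Pa.

12.7 MPa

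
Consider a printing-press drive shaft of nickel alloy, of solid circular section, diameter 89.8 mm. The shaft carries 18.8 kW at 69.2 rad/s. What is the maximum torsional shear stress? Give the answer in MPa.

1.91 MPa

ω = 69.2 rad/s, so T = P/ω = 18.8×10³ / 69.20 = 271.7 N·m.
J = πd⁴/32 = π(0.0898)⁴/32 = 6.384×10^-6 m⁴.
τ_max = T·r/J = 271.7 × 0.0449 / 6.384×10^-6 = 1.911×10^6 Pa.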